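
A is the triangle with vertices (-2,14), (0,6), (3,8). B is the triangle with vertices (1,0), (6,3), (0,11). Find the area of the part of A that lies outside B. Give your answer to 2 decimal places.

|A| = 14, |A∩B| = 5.1786.
|A ∖ B| = |A| − |A∩B| = 14 − 5.1786 = 8.82.

8.82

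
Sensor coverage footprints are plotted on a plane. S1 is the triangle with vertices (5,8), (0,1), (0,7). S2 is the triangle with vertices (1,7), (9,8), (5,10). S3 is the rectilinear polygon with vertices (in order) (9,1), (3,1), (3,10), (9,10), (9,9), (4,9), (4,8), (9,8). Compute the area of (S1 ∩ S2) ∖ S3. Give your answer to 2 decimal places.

|S1 ∩ S2| = 1.2656.
|(S1 ∩ S2) ∩ S3| = 0.752.
|(S1 ∩ S2) ∖ S3| = 1.2656 − 0.752 = 0.51.

0.51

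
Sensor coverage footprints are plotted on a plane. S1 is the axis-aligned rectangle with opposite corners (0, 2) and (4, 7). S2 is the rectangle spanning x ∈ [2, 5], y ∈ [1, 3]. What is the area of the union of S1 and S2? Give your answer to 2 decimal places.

By inclusion–exclusion:
Individual areas: |S1| = 20, |S2| = 6.
|S1∩S2|: x∈[2,4], y∈[2,3] → 2·1 = 2.
|S1 ∪ S2| = 26 − 2 = 24.00.

24.00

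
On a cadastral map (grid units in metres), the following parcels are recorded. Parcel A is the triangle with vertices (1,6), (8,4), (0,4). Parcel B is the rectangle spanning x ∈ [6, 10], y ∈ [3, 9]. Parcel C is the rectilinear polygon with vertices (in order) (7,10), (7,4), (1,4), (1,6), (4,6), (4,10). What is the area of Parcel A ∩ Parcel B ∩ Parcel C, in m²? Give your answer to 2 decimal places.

The intersection is the polygon with vertices (6,4), (6,4.571), (7,4.286), (7,4).
By the shoelace formula its area is 0.43.

0.43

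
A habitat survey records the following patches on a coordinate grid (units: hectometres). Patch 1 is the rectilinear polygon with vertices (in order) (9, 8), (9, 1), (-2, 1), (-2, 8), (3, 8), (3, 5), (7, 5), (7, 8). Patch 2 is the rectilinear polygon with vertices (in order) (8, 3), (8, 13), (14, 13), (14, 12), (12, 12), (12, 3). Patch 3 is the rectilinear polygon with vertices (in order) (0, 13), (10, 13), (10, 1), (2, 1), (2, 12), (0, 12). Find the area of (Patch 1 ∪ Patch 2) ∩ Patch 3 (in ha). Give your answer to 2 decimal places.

|Patch 1 ∪ Patch 2| = 102.
|(Patch 1 ∪ Patch 2) ∩ Patch 3| = 52.00.

52.00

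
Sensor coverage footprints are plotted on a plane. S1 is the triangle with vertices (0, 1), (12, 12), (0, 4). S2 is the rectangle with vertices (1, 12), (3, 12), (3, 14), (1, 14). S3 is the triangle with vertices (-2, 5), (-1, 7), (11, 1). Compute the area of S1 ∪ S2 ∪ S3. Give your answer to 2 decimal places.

By inclusion–exclusion:
Individual areas: |S1| = 18, |S2| = 4, |S3| = 15.
|S1∩S2| = 0.
|S1∩S3| = 3.3956.
|S2∩S3| = 0.
|S1∩S2∩S3| = 0.
|S1 ∪ S2 ∪ S3| = 37 − 3.3956 + 0 = 33.60.

33.60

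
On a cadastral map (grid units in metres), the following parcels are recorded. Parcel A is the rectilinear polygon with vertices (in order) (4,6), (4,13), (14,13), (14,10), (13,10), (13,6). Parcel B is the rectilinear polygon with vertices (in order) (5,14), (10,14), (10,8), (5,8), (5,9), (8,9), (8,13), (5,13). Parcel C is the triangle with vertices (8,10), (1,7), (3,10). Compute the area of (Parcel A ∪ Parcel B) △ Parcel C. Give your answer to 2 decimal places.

|Parcel A ∪ Parcel B| = 71.
|(Parcel A ∪ Parcel B) ∩ Parcel C| = 3.4286.
|(Parcel A ∪ Parcel B) △ Parcel C| = 71 + 7.5 − 6.8571 = 71.64.

71.64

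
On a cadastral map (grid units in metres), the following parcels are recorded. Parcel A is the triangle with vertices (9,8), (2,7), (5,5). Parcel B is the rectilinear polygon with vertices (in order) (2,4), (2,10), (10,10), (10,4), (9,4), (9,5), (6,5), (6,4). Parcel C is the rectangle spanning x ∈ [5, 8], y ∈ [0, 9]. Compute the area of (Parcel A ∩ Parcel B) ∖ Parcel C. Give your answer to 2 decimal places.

3.95

|Parcel A ∩ Parcel B| = 8.5.
|(Parcel A ∩ Parcel B) ∩ Parcel C| = 4.5536.
|(Parcel A ∩ Parcel B) ∖ Parcel C| = 8.5 − 4.5536 = 3.95.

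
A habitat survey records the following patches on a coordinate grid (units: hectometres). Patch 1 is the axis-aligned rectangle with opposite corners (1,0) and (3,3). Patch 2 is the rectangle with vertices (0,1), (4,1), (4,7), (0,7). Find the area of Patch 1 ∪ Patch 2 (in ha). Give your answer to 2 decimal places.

By inclusion–exclusion:
Individual areas: |Patch 1| = 6, |Patch 2| = 24.
|Patch 1∩Patch 2|: x∈[1,3], y∈[1,3] → 2·2 = 4.
|Patch 1 ∪ Patch 2| = 30 − 4 = 26.00.

26.00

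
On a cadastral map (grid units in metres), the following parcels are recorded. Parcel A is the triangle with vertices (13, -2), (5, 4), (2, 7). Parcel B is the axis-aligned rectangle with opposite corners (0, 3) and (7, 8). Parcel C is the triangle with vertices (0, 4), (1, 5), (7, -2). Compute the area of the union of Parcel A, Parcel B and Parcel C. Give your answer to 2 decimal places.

40.26

By inclusion–exclusion:
Individual areas: |Parcel A| = 3, |Parcel B| = 35, |Parcel C| = 6.5.
|Parcel A∩Parcel B| = 1.6111.
|Parcel A∩Parcel C| = 0.
|Parcel B∩Parcel C| = 2.631.
|Parcel A∩Parcel B∩Parcel C| = 0.
|Parcel A ∪ Parcel B ∪ Parcel C| = 44.5 − 4.2421 + 0 = 40.26.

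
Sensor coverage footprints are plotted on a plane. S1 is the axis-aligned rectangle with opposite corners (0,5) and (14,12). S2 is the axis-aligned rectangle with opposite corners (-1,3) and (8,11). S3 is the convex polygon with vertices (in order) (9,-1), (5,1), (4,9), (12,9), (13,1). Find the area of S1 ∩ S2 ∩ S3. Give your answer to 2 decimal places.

15.00

The intersection is the polygon with vertices (8,5), (4.5,5), (4,9), (8,9).
By the shoelace formula its area is 15.00.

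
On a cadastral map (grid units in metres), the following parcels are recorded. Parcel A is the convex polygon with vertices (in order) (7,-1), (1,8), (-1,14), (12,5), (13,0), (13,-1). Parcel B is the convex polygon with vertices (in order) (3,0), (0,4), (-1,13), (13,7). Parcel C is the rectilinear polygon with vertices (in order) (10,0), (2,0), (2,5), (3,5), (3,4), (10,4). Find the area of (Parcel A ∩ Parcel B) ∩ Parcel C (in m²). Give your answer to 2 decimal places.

|Parcel A ∩ Parcel B| = 53.3737.
|(Parcel A ∩ Parcel B) ∩ Parcel C| = 6.08.

6.08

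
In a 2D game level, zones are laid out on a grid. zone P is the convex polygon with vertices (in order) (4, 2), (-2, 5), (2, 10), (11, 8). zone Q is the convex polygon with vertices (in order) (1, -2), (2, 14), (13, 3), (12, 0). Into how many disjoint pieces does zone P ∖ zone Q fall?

2

zone P ∖ zone Q splits into 2 disjoint pieces (area 10.8757, area 3.3626).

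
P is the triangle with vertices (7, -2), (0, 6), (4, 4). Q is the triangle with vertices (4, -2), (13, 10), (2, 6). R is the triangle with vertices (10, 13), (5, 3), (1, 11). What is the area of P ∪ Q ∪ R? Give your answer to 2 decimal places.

By inclusion–exclusion:
Individual areas: |P| = 9, |Q| = 48, |R| = 40.
|P∩Q| = 6.1121.
|P∩R| = 0.
|Q∩R| = 8.6538.
|P∩Q∩R| = 0.
|P ∪ Q ∪ R| = 97 − 14.7659 + 0 = 82.23.

82.23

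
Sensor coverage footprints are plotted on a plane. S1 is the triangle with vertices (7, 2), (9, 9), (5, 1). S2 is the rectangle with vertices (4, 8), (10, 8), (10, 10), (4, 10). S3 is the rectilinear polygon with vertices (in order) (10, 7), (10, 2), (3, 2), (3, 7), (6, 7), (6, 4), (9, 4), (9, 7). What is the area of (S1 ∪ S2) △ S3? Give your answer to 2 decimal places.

38.75

|S1 ∪ S2| = 17.8929.
|(S1 ∪ S2) ∩ S3| = 2.5714.
|(S1 ∪ S2) △ S3| = 17.8929 + 26 − 5.1429 = 38.75.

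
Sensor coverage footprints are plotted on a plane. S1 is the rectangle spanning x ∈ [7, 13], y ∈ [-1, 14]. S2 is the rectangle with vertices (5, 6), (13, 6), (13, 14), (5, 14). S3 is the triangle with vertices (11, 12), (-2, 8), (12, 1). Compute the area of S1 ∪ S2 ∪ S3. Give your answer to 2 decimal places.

By inclusion–exclusion:
Individual areas: |S1| = 90, |S2| = 64, |S3| = 73.5.
|S1∩S2|: x∈[7,13], y∈[6,14] → 6·8 = 48.
|S1∩S3| = 40.7885.
|S2∩S3| = 32.0979.
|S1∩S2∩S3| = 23.1748.
|S1 ∪ S2 ∪ S3| = 227.5 − 120.8864 + 23.1748 = 129.79.

129.79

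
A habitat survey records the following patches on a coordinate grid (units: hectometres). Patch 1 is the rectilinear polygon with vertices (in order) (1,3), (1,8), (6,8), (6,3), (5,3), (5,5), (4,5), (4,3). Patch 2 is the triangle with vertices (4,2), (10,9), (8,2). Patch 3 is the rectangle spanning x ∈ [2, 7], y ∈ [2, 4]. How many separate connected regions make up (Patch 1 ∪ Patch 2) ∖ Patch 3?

(Patch 1 ∪ Patch 2) ∖ Patch 3 is a single connected region.

1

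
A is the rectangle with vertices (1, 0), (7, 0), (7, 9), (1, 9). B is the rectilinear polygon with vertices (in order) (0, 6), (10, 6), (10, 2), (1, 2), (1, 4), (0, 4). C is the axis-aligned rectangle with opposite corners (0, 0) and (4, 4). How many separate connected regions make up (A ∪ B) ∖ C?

(A ∪ B) ∖ C is a single connected region.

1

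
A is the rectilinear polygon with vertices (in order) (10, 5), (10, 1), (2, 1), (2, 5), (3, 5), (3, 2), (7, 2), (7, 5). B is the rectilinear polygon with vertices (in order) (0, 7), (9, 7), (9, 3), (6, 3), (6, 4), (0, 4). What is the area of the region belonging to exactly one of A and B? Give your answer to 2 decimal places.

|A| = 20, |B| = 30, |A∩B| = 5.
|A △ B| = |A| + |B| − 2·|A∩B| = 20 + 30 − 10 = 40.00.

40.00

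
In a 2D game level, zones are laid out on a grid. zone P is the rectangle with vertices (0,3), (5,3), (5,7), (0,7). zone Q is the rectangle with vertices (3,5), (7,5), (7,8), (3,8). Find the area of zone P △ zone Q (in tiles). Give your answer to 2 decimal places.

24.00

|zone P∩zone Q|: x∈[3,5], y∈[5,7] → 2·2 = 4.
|zone P △ zone Q| = |zone P| + |zone Q| − 2·|zone P∩zone Q| = 20 + 12 − 8 = 24.00.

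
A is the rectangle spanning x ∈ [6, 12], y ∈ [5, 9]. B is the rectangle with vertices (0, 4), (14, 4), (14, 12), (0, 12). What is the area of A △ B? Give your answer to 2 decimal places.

|A∩B|: x∈[6,12], y∈[5,9] → 6·4 = 24.
|A △ B| = |A| + |B| − 2·|A∩B| = 24 + 112 − 48 = 88.00.

88.00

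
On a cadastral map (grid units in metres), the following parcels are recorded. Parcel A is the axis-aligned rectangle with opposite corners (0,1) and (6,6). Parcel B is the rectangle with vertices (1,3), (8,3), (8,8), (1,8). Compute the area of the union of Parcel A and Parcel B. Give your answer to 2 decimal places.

50.00

By inclusion–exclusion:
Individual areas: |Parcel A| = 30, |Parcel B| = 35.
|Parcel A∩Parcel B|: x∈[1,6], y∈[3,6] → 5·3 = 15.
|Parcel A ∪ Parcel B| = 65 − 15 = 50.00.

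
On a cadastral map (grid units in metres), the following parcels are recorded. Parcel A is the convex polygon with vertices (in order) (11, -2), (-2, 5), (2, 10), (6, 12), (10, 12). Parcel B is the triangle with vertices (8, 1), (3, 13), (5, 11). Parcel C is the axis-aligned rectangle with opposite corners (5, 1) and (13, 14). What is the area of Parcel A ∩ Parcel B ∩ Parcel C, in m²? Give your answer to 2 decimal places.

4.20

The intersection is the polygon with vertices (8,1), (5,8.2), (5,11).
By the shoelace formula its area is 4.20.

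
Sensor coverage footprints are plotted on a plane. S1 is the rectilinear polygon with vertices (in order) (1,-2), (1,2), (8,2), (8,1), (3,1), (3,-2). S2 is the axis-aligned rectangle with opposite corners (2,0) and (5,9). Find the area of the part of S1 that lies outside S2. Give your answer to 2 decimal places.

9.00

|S1| = 13, |S1∩S2| = 4.
|S1 ∖ S2| = |S1| − |S1∩S2| = 13 − 4 = 9.00.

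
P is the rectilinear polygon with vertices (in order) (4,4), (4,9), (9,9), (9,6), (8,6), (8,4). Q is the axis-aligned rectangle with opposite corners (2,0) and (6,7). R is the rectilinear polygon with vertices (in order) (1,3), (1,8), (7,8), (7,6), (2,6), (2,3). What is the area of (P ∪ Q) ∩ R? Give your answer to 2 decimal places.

|P ∪ Q| = 45.
|(P ∪ Q) ∩ R| = 8.00.

8.00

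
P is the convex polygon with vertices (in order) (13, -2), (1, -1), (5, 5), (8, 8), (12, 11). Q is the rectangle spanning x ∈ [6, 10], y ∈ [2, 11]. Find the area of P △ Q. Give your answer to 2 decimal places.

77.00

|P| = 88, |Q| = 36, |P∩Q| = 23.5.
|P △ Q| = |P| + |Q| − 2·|P∩Q| = 88 + 36 − 47 = 77.00.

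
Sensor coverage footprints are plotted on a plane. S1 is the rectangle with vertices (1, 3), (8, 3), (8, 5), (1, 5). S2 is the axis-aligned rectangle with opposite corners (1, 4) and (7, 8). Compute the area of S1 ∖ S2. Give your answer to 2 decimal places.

8.00

|S1∩S2|: x∈[1,7], y∈[4,5] → 6·1 = 6.
|S1| = 14.
|S1 ∖ S2| = |S1| − |S1∩S2| = 14 − 6 = 8.00.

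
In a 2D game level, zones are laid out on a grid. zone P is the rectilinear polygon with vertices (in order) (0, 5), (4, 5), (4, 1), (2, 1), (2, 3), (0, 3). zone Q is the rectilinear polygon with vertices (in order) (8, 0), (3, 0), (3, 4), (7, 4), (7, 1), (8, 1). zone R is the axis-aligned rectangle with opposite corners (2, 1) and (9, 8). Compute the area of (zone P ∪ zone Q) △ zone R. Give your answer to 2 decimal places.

41.00

|zone P ∪ zone Q| = 26.
|(zone P ∪ zone Q) ∩ zone R| = 17.
|(zone P ∪ zone Q) △ zone R| = 26 + 49 − 34 = 41.00.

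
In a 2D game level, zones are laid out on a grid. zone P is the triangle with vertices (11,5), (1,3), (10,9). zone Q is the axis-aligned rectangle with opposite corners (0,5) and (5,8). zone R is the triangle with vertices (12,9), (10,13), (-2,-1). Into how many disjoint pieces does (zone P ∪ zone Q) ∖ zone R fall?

(zone P ∪ zone Q) ∖ zone R splits into 3 disjoint pieces (area 0.1207, area 12.9881, area 9.351).

3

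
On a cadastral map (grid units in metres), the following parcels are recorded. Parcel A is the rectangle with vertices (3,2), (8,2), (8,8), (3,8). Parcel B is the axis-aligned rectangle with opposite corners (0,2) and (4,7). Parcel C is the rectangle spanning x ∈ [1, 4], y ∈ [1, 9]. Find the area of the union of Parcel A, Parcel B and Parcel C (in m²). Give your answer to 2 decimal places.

By inclusion–exclusion:
Individual areas: |Parcel A| = 30, |Parcel B| = 20, |Parcel C| = 24.
|Parcel A∩Parcel B|: x∈[3,4], y∈[2,7] → 1·5 = 5.
|Parcel A∩Parcel C|: x∈[3,4], y∈[2,8] → 1·6 = 6.
|Parcel B∩Parcel C|: x∈[1,4], y∈[2,7] → 3·5 = 15.
|Parcel A∩Parcel B∩Parcel C| = 5.
|Parcel A ∪ Parcel B ∪ Parcel C| = 74 − 26 + 5 = 53.00.

53.00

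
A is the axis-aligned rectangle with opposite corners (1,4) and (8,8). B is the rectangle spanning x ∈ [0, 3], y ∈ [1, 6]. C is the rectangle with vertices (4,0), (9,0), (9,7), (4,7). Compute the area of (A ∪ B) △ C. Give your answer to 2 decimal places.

50.00

|A ∪ B| = 39.
|(A ∪ B) ∩ C| = 12.
|(A ∪ B) △ C| = 39 + 35 − 24 = 50.00.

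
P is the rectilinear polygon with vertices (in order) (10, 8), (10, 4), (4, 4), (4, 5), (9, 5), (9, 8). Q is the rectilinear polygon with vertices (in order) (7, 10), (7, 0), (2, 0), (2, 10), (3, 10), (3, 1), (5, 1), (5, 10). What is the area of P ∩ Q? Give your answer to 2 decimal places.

2.00

The intersection is the polygon with vertices (5,4), (5,5), (7,5), (7,4).
By the shoelace formula its area is 2.00.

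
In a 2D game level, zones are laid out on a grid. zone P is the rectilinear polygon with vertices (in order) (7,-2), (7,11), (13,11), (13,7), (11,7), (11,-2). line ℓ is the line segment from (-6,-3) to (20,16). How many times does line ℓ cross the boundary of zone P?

2

The segment meets the boundary at (13,10.885), (7,6.5).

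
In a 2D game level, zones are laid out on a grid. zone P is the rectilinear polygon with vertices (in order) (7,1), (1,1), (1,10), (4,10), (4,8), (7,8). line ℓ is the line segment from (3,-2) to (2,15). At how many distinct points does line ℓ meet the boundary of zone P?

2

The segment meets the boundary at (2.294,10), (2.824,1).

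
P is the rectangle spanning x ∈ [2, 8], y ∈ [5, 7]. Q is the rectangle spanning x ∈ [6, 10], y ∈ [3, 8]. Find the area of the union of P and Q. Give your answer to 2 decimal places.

By inclusion–exclusion:
Individual areas: |P| = 12, |Q| = 20.
|P∩Q|: x∈[6,8], y∈[5,7] → 2·2 = 4.
|P ∪ Q| = 32 − 4 = 28.00.

28.00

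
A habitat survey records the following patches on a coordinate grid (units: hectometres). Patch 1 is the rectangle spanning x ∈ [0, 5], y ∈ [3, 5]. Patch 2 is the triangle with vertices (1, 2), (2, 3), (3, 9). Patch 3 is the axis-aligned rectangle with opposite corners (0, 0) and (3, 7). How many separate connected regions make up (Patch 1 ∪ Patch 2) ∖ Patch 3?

(Patch 1 ∪ Patch 2) ∖ Patch 3 splits into 2 disjoint pieces (area 4, area 0.2381).

2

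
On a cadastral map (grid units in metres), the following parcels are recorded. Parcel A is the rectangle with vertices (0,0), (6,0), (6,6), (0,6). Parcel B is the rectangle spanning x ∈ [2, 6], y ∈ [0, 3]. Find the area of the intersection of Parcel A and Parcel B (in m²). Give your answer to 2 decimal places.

12.00

|Parcel A∩Parcel B|: x∈[2,6], y∈[0,3] → 4·3 = 12.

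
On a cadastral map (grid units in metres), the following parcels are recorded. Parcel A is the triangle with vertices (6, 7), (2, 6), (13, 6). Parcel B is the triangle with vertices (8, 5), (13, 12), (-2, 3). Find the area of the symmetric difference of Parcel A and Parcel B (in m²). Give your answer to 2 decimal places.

27.31

|Parcel A| = 5.5, |Parcel B| = 30, |Parcel A∩Parcel B| = 4.0952.
|Parcel A △ Parcel B| = |Parcel A| + |Parcel B| − 2·|Parcel A∩Parcel B| = 5.5 + 30 − 8.1905 = 27.31.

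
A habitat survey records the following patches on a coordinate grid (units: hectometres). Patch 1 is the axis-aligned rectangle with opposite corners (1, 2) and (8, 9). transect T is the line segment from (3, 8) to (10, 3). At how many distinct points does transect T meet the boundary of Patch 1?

The segment meets the boundary at (8,4.429).

1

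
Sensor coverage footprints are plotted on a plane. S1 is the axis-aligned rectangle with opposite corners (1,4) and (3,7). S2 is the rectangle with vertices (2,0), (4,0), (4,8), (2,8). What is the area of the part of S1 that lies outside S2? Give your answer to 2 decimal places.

3.00

|S1∩S2|: x∈[2,3], y∈[4,7] → 1·3 = 3.
|S1| = 6.
|S1 ∖ S2| = |S1| − |S1∩S2| = 6 − 3 = 3.00.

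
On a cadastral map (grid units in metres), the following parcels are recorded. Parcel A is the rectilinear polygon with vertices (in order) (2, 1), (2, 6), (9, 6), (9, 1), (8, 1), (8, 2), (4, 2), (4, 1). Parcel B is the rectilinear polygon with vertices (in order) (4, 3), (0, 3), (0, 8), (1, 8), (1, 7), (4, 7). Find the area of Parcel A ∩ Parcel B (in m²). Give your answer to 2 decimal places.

The intersection is the polygon with vertices (2,6), (4,6), (4,3), (2,3).
By the shoelace formula its area is 6.00.

6.00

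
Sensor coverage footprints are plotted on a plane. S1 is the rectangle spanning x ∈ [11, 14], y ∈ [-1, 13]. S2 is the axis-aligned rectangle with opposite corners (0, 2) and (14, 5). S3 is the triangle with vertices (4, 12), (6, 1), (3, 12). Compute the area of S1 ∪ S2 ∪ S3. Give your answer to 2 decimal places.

By inclusion–exclusion:
Individual areas: |S1| = 42, |S2| = 42, |S3| = 5.5.
|S1∩S2|: x∈[11,14], y∈[2,5] → 3·3 = 9.
|S1∩S3| = 0.
|S2∩S3| = 0.6818.
|S1∩S2∩S3| = 0.
|S1 ∪ S2 ∪ S3| = 89.5 − 9.6818 + 0 = 79.82.

79.82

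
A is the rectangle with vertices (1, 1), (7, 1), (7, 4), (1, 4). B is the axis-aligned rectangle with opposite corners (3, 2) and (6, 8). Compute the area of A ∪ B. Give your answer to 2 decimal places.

By inclusion–exclusion:
Individual areas: |A| = 18, |B| = 18.
|A∩B|: x∈[3,6], y∈[2,4] → 3·2 = 6.
|A ∪ B| = 36 − 6 = 30.00.

30.00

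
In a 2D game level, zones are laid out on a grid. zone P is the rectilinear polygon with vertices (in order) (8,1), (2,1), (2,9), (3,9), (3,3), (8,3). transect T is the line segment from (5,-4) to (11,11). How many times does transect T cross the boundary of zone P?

The segment meets the boundary at (7.8,3), (7,1).

2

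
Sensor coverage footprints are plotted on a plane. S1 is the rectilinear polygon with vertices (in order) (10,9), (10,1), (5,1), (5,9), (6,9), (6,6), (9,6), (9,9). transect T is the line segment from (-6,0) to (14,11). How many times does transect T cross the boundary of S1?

The segment meets the boundary at (10,8.8), (9,8.25), (6,6.6), (5,6.05).

4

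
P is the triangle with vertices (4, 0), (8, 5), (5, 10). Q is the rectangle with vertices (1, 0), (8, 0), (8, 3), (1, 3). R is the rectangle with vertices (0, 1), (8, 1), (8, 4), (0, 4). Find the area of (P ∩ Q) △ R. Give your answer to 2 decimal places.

21.55

|P ∩ Q| = 3.15.
|(P ∩ Q) ∩ R| = 2.8.
|(P ∩ Q) △ R| = 3.15 + 24 − 5.6 = 21.55.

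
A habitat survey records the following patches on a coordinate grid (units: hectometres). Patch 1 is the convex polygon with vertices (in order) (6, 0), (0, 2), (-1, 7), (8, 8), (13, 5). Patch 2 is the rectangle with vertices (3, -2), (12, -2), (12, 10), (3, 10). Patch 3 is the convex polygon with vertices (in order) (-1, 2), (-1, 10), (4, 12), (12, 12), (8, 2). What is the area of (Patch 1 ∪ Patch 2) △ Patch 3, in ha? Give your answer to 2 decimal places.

91.17

|Patch 1 ∪ Patch 2| = 128.546.
|(Patch 1 ∪ Patch 2) ∩ Patch 3| = 71.1889.
|(Patch 1 ∪ Patch 2) △ Patch 3| = 128.546 + 105 − 142.3778 = 91.17.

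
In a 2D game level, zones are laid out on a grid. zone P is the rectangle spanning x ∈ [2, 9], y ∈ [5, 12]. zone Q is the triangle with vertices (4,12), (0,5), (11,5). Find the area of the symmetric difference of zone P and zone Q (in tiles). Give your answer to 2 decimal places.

|zone P| = 49, |zone Q| = 38.5, |zone P∩zone Q| = 33.
|zone P △ zone Q| = |zone P| + |zone Q| − 2·|zone P∩zone Q| = 49 + 38.5 − 66 = 21.50.

21.50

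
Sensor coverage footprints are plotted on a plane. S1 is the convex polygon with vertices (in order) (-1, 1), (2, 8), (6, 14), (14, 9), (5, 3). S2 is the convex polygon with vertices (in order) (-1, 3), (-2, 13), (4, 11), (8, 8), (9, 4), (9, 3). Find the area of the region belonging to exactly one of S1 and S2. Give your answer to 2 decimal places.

|S1| = 83.5, |S2| = 78, |S1∩S2| = 42.3214.
|S1 △ S2| = |S1| + |S2| − 2·|S1∩S2| = 83.5 + 78 − 84.6429 = 76.86.

76.86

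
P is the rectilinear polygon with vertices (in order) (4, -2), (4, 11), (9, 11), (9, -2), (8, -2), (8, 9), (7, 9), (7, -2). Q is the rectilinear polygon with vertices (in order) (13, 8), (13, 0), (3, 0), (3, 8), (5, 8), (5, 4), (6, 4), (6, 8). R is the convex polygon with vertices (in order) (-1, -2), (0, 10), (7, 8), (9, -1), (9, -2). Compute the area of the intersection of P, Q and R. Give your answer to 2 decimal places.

21.36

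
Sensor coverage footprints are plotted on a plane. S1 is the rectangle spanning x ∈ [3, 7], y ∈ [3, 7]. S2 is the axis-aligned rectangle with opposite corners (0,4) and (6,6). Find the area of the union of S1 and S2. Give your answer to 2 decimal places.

By inclusion–exclusion:
Individual areas: |S1| = 16, |S2| = 12.
|S1∩S2|: x∈[3,6], y∈[4,6] → 3·2 = 6.
|S1 ∪ S2| = 28 − 6 = 22.00.

22.00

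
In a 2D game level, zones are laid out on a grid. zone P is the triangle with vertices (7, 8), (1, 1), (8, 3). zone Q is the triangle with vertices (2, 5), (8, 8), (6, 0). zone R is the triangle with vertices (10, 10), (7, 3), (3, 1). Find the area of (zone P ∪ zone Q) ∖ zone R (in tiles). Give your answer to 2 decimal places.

|zone P ∪ zone Q| = 26.458.
|(zone P ∪ zone Q) ∩ zone R| = 7.4951.
|(zone P ∪ zone Q) ∖ zone R| = 26.458 − 7.4951 = 18.96.

18.96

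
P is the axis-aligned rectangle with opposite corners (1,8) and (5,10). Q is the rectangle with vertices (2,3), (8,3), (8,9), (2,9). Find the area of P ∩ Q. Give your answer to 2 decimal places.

3.00

|P∩Q|: x∈[2,5], y∈[8,9] → 3·1 = 3.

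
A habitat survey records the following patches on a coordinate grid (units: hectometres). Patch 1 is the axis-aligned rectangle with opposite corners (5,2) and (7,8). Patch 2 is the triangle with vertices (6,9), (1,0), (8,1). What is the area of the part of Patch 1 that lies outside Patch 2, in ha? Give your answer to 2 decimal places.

1.30

|Patch 1| = 12, |Patch 1∩Patch 2| = 10.6972.
|Patch 1 ∖ Patch 2| = |Patch 1| − |Patch 1∩Patch 2| = 12 − 10.6972 = 1.30.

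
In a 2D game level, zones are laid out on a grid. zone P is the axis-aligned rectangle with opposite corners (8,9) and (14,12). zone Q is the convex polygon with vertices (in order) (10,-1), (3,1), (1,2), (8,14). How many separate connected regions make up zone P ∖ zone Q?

1

zone P ∖ zone Q is a single connected region.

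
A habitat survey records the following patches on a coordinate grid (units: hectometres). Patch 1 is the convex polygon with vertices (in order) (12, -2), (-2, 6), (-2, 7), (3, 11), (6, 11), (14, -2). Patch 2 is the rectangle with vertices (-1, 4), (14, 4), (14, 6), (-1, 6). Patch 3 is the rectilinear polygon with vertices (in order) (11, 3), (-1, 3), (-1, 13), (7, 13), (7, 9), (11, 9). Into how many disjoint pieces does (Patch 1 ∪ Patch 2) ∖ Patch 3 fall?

(Patch 1 ∪ Patch 2) ∖ Patch 3 splits into 4 disjoint pieces (area 1.6857, area 0.0433, area 6, area 24.1827).

4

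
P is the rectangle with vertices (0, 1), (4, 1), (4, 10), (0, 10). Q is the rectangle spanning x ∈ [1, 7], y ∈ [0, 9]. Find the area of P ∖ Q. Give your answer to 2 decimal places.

12.00

|P∩Q|: x∈[1,4], y∈[1,9] → 3·8 = 24.
|P| = 36.
|P ∖ Q| = |P| − |P∩Q| = 36 − 24 = 12.00.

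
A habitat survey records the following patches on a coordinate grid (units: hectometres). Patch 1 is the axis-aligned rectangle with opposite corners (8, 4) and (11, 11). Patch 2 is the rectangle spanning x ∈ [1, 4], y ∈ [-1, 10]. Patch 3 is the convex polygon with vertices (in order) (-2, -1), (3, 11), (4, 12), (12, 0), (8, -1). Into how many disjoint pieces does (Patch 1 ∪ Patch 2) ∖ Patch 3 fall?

(Patch 1 ∪ Patch 2) ∖ Patch 3 splits into 2 disjoint pieces (area 19.6667, area 3.0083).

2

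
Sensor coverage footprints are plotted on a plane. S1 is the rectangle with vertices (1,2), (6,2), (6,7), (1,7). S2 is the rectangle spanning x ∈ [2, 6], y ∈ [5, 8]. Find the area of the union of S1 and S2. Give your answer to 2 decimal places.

29.00

By inclusion–exclusion:
Individual areas: |S1| = 25, |S2| = 12.
|S1∩S2|: x∈[2,6], y∈[5,7] → 4·2 = 8.
|S1 ∪ S2| = 37 − 8 = 29.00.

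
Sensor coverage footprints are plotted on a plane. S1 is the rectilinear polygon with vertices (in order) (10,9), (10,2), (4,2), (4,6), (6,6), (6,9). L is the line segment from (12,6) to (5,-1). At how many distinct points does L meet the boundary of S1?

The segment meets the boundary at (8,2), (10,4).

2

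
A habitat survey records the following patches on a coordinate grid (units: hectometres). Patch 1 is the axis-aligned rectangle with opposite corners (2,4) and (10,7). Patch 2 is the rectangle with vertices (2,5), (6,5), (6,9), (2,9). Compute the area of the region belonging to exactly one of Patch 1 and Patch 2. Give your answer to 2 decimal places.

24.00

|Patch 1∩Patch 2|: x∈[2,6], y∈[5,7] → 4·2 = 8.
|Patch 1 △ Patch 2| = |Patch 1| + |Patch 2| − 2·|Patch 1∩Patch 2| = 24 + 16 − 16 = 24.00.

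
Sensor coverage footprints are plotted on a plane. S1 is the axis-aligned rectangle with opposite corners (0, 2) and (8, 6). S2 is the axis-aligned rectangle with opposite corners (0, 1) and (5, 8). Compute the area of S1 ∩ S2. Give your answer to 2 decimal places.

|S1∩S2|: x∈[0,5], y∈[2,6] → 5·4 = 20.

20.00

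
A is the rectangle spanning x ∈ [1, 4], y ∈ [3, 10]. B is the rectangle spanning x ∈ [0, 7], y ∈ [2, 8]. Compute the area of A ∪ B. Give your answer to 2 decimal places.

48.00

By inclusion–exclusion:
Individual areas: |A| = 21, |B| = 42.
|A∩B|: x∈[1,4], y∈[3,8] → 3·5 = 15.
|A ∪ B| = 63 − 15 = 48.00.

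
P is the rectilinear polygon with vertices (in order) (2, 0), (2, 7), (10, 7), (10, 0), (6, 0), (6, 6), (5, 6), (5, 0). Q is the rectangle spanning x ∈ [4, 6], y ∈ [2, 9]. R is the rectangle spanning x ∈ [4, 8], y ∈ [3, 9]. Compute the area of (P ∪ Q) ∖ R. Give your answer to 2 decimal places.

38.00

|P ∪ Q| = 58.
|(P ∪ Q) ∩ R| = 20.
|(P ∪ Q) ∖ R| = 58 − 20 = 38.00.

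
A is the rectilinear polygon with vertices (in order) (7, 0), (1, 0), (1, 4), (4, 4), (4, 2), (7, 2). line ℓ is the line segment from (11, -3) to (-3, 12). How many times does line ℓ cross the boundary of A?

The segment meets the boundary at (6.333,2), (7,1.286).

2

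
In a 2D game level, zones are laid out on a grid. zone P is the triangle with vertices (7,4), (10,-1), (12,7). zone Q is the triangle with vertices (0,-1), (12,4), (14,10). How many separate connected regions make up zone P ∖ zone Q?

zone P ∖ zone Q is a single connected region.

1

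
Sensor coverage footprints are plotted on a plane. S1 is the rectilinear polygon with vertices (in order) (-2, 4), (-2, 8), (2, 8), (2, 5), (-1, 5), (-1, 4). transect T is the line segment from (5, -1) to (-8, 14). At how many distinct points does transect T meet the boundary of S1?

2

The segment meets the boundary at (-2,7.077), (-0.2,5).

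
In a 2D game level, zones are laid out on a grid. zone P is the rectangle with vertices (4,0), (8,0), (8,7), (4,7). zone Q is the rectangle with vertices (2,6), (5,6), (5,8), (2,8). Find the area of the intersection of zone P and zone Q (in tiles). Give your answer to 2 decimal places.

|zone P∩zone Q|: x∈[4,5], y∈[6,7] → 1·1 = 1.

1.00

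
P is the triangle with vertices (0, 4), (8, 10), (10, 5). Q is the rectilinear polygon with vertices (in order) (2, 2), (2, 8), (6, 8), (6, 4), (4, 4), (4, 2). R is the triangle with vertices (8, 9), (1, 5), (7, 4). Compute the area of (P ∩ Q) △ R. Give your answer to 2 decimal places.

|P ∩ Q| = 10.2333.
|(P ∩ Q) ∩ R| = 8.4908.
|(P ∩ Q) △ R| = 10.2333 + 15.5 − 16.9815 = 8.75.

8.75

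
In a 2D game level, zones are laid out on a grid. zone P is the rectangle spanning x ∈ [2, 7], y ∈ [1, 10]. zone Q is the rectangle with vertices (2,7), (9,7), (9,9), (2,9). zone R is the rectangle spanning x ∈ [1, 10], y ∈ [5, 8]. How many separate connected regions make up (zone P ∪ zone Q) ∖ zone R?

(zone P ∪ zone Q) ∖ zone R splits into 2 disjoint pieces (area 20, area 12).

2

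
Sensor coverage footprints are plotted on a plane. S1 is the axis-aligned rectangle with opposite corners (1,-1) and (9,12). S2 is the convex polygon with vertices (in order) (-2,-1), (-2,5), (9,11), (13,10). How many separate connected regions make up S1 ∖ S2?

S1 ∖ S2 splits into 2 disjoint pieces (area 41.0667, area 25.4545).

2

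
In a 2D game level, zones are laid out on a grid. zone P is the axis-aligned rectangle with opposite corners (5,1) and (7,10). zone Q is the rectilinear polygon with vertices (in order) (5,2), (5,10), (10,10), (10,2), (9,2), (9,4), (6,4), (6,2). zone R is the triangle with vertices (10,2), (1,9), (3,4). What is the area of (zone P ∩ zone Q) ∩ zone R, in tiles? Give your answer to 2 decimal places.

2.94

The region (zone P ∩ zone Q) ∩ zone R is the polygon with vertices (6,4), (6,3.143), (5,3.429), (5,5.889), (7,4.333), (7,4).
By the shoelace formula its area is 2.94.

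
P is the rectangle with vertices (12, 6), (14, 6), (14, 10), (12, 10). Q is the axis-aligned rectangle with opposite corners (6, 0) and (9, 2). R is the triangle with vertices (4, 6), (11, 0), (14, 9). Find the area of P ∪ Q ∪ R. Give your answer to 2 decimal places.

50.55

By inclusion–exclusion:
Individual areas: |P| = 8, |Q| = 6, |R| = 40.5.
|P∩Q| = 0 (no overlap).
|P∩R| = 3.9.
|Q∩R| = 0.0476.
|P∩Q∩R| = 0.
|P ∪ Q ∪ R| = 54.5 − 3.9476 + 0 = 50.55.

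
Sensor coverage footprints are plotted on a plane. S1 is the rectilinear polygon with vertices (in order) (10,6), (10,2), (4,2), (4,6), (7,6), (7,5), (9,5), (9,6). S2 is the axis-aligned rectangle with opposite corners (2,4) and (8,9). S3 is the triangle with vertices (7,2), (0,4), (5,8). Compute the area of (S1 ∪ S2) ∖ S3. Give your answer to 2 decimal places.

|S1 ∪ S2| = 45.
|(S1 ∪ S2) ∩ S3| = 15.1143.
|(S1 ∪ S2) ∖ S3| = 45 − 15.1143 = 29.89.

29.89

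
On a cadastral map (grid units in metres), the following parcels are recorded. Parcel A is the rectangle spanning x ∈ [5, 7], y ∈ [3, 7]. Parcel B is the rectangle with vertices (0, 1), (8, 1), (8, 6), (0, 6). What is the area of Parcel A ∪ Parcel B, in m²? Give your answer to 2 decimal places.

By inclusion–exclusion:
Individual areas: |Parcel A| = 8, |Parcel B| = 40.
|Parcel A∩Parcel B|: x∈[5,7], y∈[3,6] → 2·3 = 6.
|Parcel A ∪ Parcel B| = 48 − 6 = 42.00.

42.00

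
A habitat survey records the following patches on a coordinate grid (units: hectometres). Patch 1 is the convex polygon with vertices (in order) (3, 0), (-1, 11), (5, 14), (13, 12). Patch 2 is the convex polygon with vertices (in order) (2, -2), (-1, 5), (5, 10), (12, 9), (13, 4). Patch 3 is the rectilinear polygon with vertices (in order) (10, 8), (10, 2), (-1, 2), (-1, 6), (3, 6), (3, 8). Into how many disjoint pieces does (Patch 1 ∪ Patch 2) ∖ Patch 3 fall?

(Patch 1 ∪ Patch 2) ∖ Patch 3 splits into 2 disjoint pieces (area 78.9249, area 18.0952).

2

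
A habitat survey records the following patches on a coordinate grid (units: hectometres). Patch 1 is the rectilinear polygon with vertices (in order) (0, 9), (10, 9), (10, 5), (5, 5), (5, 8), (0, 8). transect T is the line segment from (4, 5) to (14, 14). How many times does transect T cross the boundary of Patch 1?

The segment meets the boundary at (8.444,9), (5,5.9).

2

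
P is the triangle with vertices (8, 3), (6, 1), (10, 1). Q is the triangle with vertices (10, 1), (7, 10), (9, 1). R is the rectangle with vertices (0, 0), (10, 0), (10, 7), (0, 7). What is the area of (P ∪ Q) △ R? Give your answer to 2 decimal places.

|P ∪ Q| = 7.8571.
|(P ∪ Q) ∩ R| = 7.3571.
|(P ∪ Q) △ R| = 7.8571 + 70 − 14.7143 = 63.14.

63.14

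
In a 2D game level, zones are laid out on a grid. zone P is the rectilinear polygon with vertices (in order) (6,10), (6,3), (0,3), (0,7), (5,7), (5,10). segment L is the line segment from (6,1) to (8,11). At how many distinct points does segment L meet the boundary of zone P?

The segment lies entirely outside zone P and never meets its boundary.

0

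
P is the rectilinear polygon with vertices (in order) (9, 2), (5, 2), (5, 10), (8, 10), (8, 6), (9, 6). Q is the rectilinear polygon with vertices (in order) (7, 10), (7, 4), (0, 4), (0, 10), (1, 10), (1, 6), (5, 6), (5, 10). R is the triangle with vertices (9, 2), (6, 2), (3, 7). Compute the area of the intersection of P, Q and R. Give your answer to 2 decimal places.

1.07

The intersection is the polygon with vertices (5,4), (5,5.333), (6.6,4).
By the shoelace formula its area is 1.07.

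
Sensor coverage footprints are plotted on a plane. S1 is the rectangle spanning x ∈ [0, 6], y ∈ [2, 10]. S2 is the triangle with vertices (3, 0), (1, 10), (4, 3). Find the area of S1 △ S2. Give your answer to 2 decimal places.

|S1| = 48, |S2| = 8, |S1∩S2| = 6.9333.
|S1 △ S2| = |S1| + |S2| − 2·|S1∩S2| = 48 + 8 − 13.8667 = 42.13.

42.13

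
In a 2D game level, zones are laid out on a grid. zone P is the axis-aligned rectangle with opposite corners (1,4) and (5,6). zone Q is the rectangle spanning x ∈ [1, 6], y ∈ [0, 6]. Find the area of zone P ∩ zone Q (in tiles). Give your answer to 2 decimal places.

8.00

|zone P∩zone Q|: x∈[1,5], y∈[4,6] → 4·2 = 8.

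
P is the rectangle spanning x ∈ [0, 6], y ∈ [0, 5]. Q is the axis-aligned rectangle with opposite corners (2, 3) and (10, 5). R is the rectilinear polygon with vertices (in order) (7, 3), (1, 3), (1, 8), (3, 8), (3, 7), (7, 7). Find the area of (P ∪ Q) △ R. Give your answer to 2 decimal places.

|P ∪ Q| = 38.
|(P ∪ Q) ∩ R| = 12.
|(P ∪ Q) △ R| = 38 + 26 − 24 = 40.00.

40.00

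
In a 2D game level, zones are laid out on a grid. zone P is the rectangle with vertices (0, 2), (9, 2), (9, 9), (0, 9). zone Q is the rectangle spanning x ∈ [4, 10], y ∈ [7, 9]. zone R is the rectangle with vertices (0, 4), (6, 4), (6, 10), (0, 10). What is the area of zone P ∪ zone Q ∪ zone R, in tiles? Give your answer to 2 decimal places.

By inclusion–exclusion:
Individual areas: |zone P| = 63, |zone Q| = 12, |zone R| = 36.
|zone P∩zone Q|: x∈[4,9], y∈[7,9] → 5·2 = 10.
|zone P∩zone R|: x∈[0,6], y∈[4,9] → 6·5 = 30.
|zone Q∩zone R|: x∈[4,6], y∈[7,9] → 2·2 = 4.
|zone P∩zone Q∩zone R| = 4.
|zone P ∪ zone Q ∪ zone R| = 111 − 44 + 4 = 71.00.

71.00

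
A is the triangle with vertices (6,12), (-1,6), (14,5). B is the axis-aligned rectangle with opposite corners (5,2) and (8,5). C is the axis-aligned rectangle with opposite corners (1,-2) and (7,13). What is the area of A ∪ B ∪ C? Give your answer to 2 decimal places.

By inclusion–exclusion:
Individual areas: |A| = 48.5, |B| = 9, |C| = 90.
|A∩B| = 0.
|A∩C| = 26.8482.
|B∩C|: x∈[5,7], y∈[2,5] → 2·3 = 6.
|A∩B∩C| = 0.
|A ∪ B ∪ C| = 147.5 − 32.8482 + 0 = 114.65.

114.65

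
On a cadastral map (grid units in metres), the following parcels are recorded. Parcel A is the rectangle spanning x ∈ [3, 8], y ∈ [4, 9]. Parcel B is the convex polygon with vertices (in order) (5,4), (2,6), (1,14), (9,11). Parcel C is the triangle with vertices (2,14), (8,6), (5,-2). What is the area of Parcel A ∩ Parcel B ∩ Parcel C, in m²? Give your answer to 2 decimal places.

12.94

The intersection is the polygon with vertices (5.75,9), (6.946,7.405), (5,4), (3.714,4.857), (3,8.667), (3,9).
By the shoelace formula its area is 12.94.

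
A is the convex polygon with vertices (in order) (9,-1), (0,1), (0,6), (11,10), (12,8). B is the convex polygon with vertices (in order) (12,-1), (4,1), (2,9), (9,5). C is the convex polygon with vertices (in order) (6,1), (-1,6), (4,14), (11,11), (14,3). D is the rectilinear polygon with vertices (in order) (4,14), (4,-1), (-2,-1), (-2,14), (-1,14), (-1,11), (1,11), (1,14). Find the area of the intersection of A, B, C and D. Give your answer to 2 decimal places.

The intersection is the polygon with vertices (3.565,2.739), (2.521,6.917), (4,7.455), (4,2.429).
By the shoelace formula its area is 4.46.

4.46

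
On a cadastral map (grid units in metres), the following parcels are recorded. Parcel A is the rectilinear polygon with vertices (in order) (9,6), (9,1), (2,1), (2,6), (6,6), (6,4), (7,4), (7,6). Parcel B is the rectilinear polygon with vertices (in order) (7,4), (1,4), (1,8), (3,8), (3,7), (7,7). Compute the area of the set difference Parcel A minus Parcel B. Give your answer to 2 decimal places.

|Parcel A| = 33, |Parcel A∩Parcel B| = 8.
|Parcel A ∖ Parcel B| = |Parcel A| − |Parcel A∩Parcel B| = 33 − 8 = 25.00.

25.00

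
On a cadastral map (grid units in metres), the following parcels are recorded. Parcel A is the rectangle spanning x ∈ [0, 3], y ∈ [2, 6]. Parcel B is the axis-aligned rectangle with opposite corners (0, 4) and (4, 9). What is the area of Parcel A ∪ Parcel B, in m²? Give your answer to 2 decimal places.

By inclusion–exclusion:
Individual areas: |Parcel A| = 12, |Parcel B| = 20.
|Parcel A∩Parcel B|: x∈[0,3], y∈[4,6] → 3·2 = 6.
|Parcel A ∪ Parcel B| = 32 − 6 = 26.00.

26.00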